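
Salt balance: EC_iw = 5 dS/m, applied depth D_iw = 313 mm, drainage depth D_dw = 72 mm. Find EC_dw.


EC_dw = EC_iw * D_iw / D_dw
EC_dw = 5 * 313 / 72
EC_dw = 1565 / 72

21.7361 dS/m


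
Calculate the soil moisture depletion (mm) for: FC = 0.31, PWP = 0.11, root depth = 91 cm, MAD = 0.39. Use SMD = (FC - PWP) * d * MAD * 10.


SMD = (FC - PWP) * d * MAD * 10
SMD = (0.31 - 0.11) * 91 * 0.39 * 10
SMD = 0.2000 * 91 * 0.39 * 10

70.9800 mm


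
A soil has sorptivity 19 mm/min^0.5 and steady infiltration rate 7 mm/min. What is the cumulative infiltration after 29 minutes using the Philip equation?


F = S*sqrt(t) + A*t
F = 19*sqrt(29) + 7*29
F = 19*5.385165 + 203

305.3181 mm


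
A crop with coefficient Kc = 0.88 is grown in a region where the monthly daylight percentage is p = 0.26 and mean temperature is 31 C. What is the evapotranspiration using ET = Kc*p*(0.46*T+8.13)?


ET = Kc * p * (0.46*T + 8.13)
ET = 0.88 * 0.26 * (0.46*31 + 8.13)
ET = 0.88 * 0.26 * 22.3900

5.1228 mm/day


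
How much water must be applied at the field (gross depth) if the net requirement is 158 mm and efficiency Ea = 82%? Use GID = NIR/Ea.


Ea = 82% = 0.82
GID = NIR / Ea = 158 / 0.82 = 192.6829 mm

192.6829 mm


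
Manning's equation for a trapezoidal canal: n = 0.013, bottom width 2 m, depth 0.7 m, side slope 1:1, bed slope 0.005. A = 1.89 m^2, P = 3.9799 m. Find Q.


R = A/P = 1.89/3.9799 = 0.474886
Q = (1/0.013) * 1.89 * 0.474886^(2/3) * 0.005^0.5

6.2574 m^3/s


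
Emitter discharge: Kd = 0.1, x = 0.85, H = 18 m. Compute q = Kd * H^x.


q = Kd * H^x = 0.1 * 18^0.85 = 0.1 * 11.667603

1.1668 L/h


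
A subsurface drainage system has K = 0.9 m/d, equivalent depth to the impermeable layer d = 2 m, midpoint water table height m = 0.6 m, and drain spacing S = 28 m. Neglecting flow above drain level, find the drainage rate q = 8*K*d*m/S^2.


q = 8*K*d*m/S^2
q = 8*0.9*2*0.6/28^2
q = 8.6400 / 784

0.0110 m/d


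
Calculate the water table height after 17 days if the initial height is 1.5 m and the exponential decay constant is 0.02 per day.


m = m0 * exp(-k*t)
m = 1.5 * exp(-0.02 * 17)
m = 1.5 * exp(-0.3400)

1.0677 m


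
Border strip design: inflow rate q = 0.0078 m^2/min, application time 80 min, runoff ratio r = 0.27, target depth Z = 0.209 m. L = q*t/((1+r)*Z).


L = q*t/((1+r)*Z)
L = 0.0078*80/((1+0.27)*0.209)
L = 0.624/0.26543

2.3509 m


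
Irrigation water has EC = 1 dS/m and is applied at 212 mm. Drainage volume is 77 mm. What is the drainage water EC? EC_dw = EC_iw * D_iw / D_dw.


EC_dw = EC_iw * D_iw / D_dw
EC_dw = 1 * 212 / 77
EC_dw = 212 / 77

2.7532 dS/m


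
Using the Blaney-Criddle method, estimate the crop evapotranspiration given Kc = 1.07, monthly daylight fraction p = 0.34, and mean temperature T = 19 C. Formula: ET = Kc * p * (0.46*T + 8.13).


ET = Kc * p * (0.46*T + 8.13)
ET = 1.07 * 0.34 * (0.46*19 + 8.13)
ET = 1.07 * 0.34 * 16.8700

6.1373 mm/day


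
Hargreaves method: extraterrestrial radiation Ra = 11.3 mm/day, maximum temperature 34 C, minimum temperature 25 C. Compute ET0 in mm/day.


Tmean = (Tmax + Tmin)/2 = (34 + 25)/2 = 29.5
ET0 = 0.0023 * 11.3 * (29.5 + 17.8) * sqrt(34 - 25)
ET0 = 0.0023 * 11.3 * 47.3 * 3.000000

3.6880 mm/day


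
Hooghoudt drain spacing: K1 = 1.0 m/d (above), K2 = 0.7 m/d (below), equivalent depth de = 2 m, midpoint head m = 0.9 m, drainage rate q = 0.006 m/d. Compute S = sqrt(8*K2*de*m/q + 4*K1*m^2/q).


S^2 = 8*K2*de*m/q + 4*K1*m^2/q
S^2 = 8*0.7*2*0.9/0.006 + 4*1.0*0.9^2/0.006
S = sqrt(2220.0000)

47.1169 m


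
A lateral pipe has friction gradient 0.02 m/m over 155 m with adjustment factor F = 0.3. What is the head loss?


hf = J * L * F = 0.02 * 155 * 0.3 = 0.9300 m

0.9300 m


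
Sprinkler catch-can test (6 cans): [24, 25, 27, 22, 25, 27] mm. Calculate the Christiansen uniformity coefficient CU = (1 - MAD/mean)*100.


mean = 25.000000 mm
MAD = 1.333333 mm
CU = (1 - 1.333333/25.000000)*100

94.6667 %


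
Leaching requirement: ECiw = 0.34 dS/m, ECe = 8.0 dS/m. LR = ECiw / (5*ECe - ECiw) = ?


LR = ECiw / (5*ECe - ECiw)
LR = 0.34 / (5*8.0 - 0.34)
LR = 0.34 / 39.6600

0.0086


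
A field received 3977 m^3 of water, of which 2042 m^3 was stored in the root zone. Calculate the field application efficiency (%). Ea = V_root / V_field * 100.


Ea = V_root / V_field * 100 = 2042 / 3977 * 100 = 51.3452%

51.3452 %


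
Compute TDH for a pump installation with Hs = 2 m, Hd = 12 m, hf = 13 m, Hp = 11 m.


TDH = Hs + Hd + hf + Hp = 2 + 12 + 13 + 11 = 38

38 m


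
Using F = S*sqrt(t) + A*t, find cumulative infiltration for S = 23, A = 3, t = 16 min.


F = S*sqrt(t) + A*t
F = 23*sqrt(16) + 3*16
F = 23*4.000000 + 48

140.0000 mm


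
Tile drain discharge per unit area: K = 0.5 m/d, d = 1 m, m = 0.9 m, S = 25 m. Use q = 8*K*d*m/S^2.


q = 8*K*d*m/S^2
q = 8*0.5*1*0.9/25^2
q = 3.6000 / 625

0.0058 m/d


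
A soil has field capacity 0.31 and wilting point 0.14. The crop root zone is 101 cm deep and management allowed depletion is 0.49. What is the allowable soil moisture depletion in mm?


SMD = (FC - PWP) * d * MAD * 10
SMD = (0.31 - 0.14) * 101 * 0.49 * 10
SMD = 0.1700 * 101 * 0.49 * 10

84.1330 mm


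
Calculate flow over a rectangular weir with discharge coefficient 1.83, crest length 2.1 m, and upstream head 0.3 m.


Q = C * L * H^(3/2) = 1.83 * 2.1 * 0.3^1.5 = 1.83 * 2.1 * 0.164317

0.6315 m^3/s


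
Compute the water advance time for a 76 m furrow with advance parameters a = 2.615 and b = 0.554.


t = (L/a)^(1/b)
t = (76/2.615)^(1/0.554)
t = 29.063098^(1/0.554)

437.9367 min


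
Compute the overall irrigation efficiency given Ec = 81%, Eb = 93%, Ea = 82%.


Ec = 0.81, Eb = 0.93, Ea = 0.82
E = 0.81 * 0.93 * 0.82 * 100 = 61.7706%

61.7706 %


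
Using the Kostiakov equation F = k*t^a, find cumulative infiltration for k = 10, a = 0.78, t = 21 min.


F = k * t^a = 10 * 21^0.78
F = 10 * 10.748084

107.4808 mm


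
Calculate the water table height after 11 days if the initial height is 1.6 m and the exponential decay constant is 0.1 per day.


m = m0 * exp(-k*t)
m = 1.6 * exp(-0.1 * 11)
m = 1.6 * exp(-1.1000)

0.5326 m


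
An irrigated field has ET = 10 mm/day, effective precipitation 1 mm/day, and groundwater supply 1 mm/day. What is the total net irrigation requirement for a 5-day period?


Daily deficit = ET - Pe - GW = 10 - 1 - 1 = 8 mm/day
NIR = 8 * 5 = 40 mm

40.0000 mm


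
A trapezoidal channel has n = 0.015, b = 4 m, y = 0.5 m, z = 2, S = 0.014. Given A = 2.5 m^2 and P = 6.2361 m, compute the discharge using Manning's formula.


R = A/P = 2.5/6.2361 = 0.400892
Q = (1/0.015) * 2.5 * 0.400892^(2/3) * 0.014^0.5

10.7217 m^3/s


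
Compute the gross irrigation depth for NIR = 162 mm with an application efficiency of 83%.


Ea = 83% = 0.83
GID = NIR / Ea = 162 / 0.83 = 195.1807 mm

195.1807 mm


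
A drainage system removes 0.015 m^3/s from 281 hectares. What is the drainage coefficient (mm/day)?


DC = Q * 86400 / (A * 10000) * 1000
DC = 0.015 * 86400 / (281 * 10000) * 1000
DC = 1296000.0000 / 2810000

0.4612 mm/day


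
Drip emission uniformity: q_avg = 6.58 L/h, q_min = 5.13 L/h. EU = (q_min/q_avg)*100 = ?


EU = (q_min/q_avg)*100 = (5.13/6.58)*100 = 77.9635%

77.9635 %


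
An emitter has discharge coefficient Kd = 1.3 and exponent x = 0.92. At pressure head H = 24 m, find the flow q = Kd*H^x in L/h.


q = Kd * H^x = 1.3 * 24^0.92 = 1.3 * 18.612056

24.1957 L/h


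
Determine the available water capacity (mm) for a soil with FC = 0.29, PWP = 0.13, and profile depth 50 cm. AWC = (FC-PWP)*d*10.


AWC = (FC - PWP) * d * 10
AWC = (0.29 - 0.13) * 50 * 10
AWC = 0.1600 * 50 * 10

80.0000 mm


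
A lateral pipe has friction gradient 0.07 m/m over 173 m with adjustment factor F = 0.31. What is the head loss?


hf = J * L * F = 0.07 * 173 * 0.31 = 3.7541 m

3.7541 m


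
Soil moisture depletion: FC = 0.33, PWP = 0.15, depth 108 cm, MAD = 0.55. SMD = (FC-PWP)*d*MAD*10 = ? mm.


SMD = (FC - PWP) * d * MAD * 10
SMD = (0.33 - 0.15) * 108 * 0.55 * 10
SMD = 0.1800 * 108 * 0.55 * 10

106.9200 mm


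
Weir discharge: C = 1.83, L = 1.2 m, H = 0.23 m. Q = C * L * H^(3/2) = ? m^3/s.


Q = C * L * H^(3/2) = 1.83 * 1.2 * 0.23^1.5 = 1.83 * 1.2 * 0.110304

0.2422 m^3/s


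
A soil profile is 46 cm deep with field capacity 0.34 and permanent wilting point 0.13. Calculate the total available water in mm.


AWC = (FC - PWP) * d * 10
AWC = (0.34 - 0.13) * 46 * 10
AWC = 0.2100 * 46 * 10

96.6000 mm


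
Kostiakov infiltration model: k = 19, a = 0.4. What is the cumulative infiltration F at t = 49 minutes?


F = k * t^a = 19 * 49^0.4
F = 19 * 4.743276

90.1222 mm


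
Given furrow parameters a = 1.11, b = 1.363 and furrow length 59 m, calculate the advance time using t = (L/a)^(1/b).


t = (L/a)^(1/b)
t = (59/1.11)^(1/1.363)
t = 53.153153^(1/1.363)

18.4493 min


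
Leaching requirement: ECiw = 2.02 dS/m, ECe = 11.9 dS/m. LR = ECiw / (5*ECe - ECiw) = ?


LR = ECiw / (5*ECe - ECiw)
LR = 2.02 / (5*11.9 - 2.02)
LR = 2.02 / 57.4800

0.0351


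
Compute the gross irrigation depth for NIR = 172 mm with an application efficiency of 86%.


Ea = 86% = 0.86
GID = NIR / Ea = 172 / 0.86 = 200.0000 mm

200.0000 mm


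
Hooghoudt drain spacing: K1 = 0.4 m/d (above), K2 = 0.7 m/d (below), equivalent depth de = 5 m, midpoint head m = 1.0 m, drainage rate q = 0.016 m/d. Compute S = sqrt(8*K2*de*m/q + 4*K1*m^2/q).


S^2 = 8*K2*de*m/q + 4*K1*m^2/q
S^2 = 8*0.7*5*1.0/0.016 + 4*0.4*1.0^2/0.016
S = sqrt(1850.0000)

43.0116 m


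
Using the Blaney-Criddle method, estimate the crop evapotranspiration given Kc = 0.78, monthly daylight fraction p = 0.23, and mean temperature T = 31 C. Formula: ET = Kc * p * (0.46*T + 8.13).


ET = Kc * p * (0.46*T + 8.13)
ET = 0.78 * 0.23 * (0.46*31 + 8.13)
ET = 0.78 * 0.23 * 22.3900

4.0168 mm/day


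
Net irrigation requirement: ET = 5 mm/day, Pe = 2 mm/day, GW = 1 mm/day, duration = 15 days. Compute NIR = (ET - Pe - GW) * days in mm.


Daily deficit = ET - Pe - GW = 5 - 2 - 1 = 2 mm/day
NIR = 2 * 15 = 30 mm

30.0000 mm


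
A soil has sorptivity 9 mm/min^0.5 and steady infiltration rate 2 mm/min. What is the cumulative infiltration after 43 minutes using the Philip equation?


F = S*sqrt(t) + A*t
F = 9*sqrt(43) + 2*43
F = 9*6.557439 + 86

145.0170 mm


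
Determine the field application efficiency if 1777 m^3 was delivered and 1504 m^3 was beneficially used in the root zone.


Ea = V_root / V_field * 100 = 1504 / 1777 * 100 = 84.6370%

84.6370 %


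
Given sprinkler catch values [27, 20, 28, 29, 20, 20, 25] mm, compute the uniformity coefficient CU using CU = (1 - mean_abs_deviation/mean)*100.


mean = 24.142857 mm
MAD = 3.551020 mm
CU = (1 - 3.551020/24.142857)*100

85.2916 %


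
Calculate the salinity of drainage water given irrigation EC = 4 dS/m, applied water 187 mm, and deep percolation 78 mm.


EC_dw = EC_iw * D_iw / D_dw
EC_dw = 4 * 187 / 78
EC_dw = 748 / 78

9.5897 dS/m


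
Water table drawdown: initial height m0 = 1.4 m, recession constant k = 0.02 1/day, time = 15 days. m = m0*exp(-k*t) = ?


m = m0 * exp(-k*t)
m = 1.4 * exp(-0.02 * 15)
m = 1.4 * exp(-0.3000)

1.0371 m


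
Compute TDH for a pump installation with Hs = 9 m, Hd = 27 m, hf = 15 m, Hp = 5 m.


TDH = Hs + Hd + hf + Hp = 9 + 27 + 15 + 5 = 56

56 m


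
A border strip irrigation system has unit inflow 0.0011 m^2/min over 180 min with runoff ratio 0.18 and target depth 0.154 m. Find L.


L = q*t/((1+r)*Z)
L = 0.0011*180/((1+0.18)*0.154)
L = 0.198/0.18172

1.0896 m


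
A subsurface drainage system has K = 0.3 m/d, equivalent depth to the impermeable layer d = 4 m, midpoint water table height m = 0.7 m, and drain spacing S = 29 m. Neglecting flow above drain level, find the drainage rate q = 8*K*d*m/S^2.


q = 8*K*d*m/S^2
q = 8*0.3*4*0.7/29^2
q = 6.7200 / 841

0.0080 m/d


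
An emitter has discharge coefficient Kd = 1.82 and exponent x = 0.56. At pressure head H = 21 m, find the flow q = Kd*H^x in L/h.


q = Kd * H^x = 1.82 * 21^0.56 = 1.82 * 5.501015

10.0118 L/h


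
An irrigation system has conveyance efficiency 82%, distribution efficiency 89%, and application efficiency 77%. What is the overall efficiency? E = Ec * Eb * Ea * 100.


Ec = 0.82, Eb = 0.89, Ea = 0.77
E = 0.82 * 0.89 * 0.77 * 100 = 56.1946%

56.1946 %


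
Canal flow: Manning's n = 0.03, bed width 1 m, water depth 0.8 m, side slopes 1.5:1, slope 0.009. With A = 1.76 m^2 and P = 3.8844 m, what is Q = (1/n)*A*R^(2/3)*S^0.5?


R = A/P = 1.76/3.8844 = 0.453094
Q = (1/0.03) * 1.76 * 0.453094^(2/3) * 0.009^0.5

3.2833 m^3/s


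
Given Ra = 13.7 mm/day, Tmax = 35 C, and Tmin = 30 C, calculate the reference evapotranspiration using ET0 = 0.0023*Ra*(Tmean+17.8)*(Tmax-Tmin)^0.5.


Tmean = (Tmax + Tmin)/2 = (35 + 30)/2 = 32.5
ET0 = 0.0023 * 13.7 * (32.5 + 17.8) * sqrt(35 - 30)
ET0 = 0.0023 * 13.7 * 50.3 * 2.236068

3.5441 mm/day


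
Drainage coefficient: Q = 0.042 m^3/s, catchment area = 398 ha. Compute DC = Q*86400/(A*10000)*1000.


DC = Q * 86400 / (A * 10000) * 1000
DC = 0.042 * 86400 / (398 * 10000) * 1000
DC = 3628800.0000 / 3980000

0.9118 mm/day


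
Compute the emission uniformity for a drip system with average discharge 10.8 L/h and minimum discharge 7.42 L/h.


EU = (q_min/q_avg)*100 = (7.42/10.8)*100 = 68.7037%

68.7037 %


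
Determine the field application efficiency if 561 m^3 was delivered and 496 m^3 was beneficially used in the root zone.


Ea = V_root / V_field * 100 = 496 / 561 * 100 = 88.4135%

88.4135 %


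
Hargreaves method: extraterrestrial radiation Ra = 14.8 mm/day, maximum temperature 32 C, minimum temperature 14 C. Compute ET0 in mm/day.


Tmean = (Tmax + Tmin)/2 = (32 + 14)/2 = 23.0
ET0 = 0.0023 * 14.8 * (23.0 + 17.8) * sqrt(32 - 14)
ET0 = 0.0023 * 14.8 * 40.8 * 4.242641

5.8923 mm/day


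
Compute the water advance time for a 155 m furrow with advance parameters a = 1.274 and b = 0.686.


t = (L/a)^(1/b)
t = (155/1.274)^(1/0.686)
t = 121.664050^(1/0.686)

1095.4565 min


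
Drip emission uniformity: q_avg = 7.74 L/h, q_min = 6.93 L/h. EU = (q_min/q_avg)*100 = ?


EU = (q_min/q_avg)*100 = (6.93/7.74)*100 = 89.5349%

89.5349 %


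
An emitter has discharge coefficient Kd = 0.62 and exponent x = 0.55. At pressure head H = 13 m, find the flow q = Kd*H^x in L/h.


q = Kd * H^x = 0.62 * 13^0.55 = 0.62 * 4.098914

2.5413 L/h


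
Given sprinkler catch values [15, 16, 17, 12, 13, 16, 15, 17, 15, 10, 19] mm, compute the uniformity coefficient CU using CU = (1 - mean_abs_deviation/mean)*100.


mean = 15.000000 mm
MAD = 1.818182 mm
CU = (1 - 1.818182/15.000000)*100

87.8788 %


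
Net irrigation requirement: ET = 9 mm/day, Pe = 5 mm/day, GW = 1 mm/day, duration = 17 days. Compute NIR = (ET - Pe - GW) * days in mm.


Daily deficit = ET - Pe - GW = 9 - 5 - 1 = 3 mm/day
NIR = 3 * 17 = 51 mm

51.0000 mm


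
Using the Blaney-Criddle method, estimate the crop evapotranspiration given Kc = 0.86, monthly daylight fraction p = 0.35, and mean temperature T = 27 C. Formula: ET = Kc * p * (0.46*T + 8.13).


ET = Kc * p * (0.46*T + 8.13)
ET = 0.86 * 0.35 * (0.46*27 + 8.13)
ET = 0.86 * 0.35 * 20.5500

6.1856 mm/day


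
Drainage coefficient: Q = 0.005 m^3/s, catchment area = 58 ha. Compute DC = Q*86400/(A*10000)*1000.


DC = Q * 86400 / (A * 10000) * 1000
DC = 0.005 * 86400 / (58 * 10000) * 1000
DC = 432000.0000 / 580000

0.7448 mm/day


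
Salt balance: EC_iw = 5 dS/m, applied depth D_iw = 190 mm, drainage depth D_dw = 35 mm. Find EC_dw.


EC_dw = EC_iw * D_iw / D_dw
EC_dw = 5 * 190 / 35
EC_dw = 950 / 35

27.1429 dS/m


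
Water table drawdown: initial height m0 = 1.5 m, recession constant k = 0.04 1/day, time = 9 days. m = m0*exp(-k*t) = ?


m = m0 * exp(-k*t)
m = 1.5 * exp(-0.04 * 9)
m = 1.5 * exp(-0.3600)

1.0465 m


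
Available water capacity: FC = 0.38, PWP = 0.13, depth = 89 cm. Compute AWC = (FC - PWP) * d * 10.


AWC = (FC - PWP) * d * 10
AWC = (0.38 - 0.13) * 89 * 10
AWC = 0.2500 * 89 * 10

222.5000 mm


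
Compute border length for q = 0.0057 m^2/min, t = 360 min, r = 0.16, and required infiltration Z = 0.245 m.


L = q*t/((1+r)*Z)
L = 0.0057*360/((1+0.16)*0.245)
L = 2.052/0.2842

7.2203 m


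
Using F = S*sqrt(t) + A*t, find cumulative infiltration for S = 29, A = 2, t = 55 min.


F = S*sqrt(t) + A*t
F = 29*sqrt(55) + 2*55
F = 29*7.416198 + 110

325.0697 mm


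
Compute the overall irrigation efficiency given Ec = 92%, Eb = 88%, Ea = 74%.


Ec = 0.92, Eb = 0.88, Ea = 0.74
E = 0.92 * 0.88 * 0.74 * 100 = 59.9104%

59.9104 %


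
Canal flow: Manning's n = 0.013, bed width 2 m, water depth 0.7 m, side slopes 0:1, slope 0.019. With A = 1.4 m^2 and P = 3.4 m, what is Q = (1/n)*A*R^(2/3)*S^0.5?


R = A/P = 1.4/3.4 = 0.411765
Q = (1/0.013) * 1.4 * 0.411765^(2/3) * 0.019^0.5

8.2160 m^3/s


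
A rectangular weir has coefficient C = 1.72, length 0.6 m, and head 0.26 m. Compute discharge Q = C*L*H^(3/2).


Q = C * L * H^(3/2) = 1.72 * 0.6 * 0.26^1.5 = 1.72 * 0.6 * 0.132575

0.1368 m^3/s


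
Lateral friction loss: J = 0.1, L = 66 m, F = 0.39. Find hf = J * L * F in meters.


hf = J * L * F = 0.1 * 66 * 0.39 = 2.5740 m

2.5740 m


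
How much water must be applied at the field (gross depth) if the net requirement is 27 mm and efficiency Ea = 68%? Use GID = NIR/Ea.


Ea = 68% = 0.68
GID = NIR / Ea = 27 / 0.68 = 39.7059 mm

39.7059 mm


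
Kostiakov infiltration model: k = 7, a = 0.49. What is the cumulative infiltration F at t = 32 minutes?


F = k * t^a = 7 * 32^0.49
F = 7 * 5.464161

38.2491 mm


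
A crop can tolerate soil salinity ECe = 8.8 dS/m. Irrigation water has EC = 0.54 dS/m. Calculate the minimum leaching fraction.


LR = ECiw / (5*ECe - ECiw)
LR = 0.54 / (5*8.8 - 0.54)
LR = 0.54 / 43.4600

0.0124


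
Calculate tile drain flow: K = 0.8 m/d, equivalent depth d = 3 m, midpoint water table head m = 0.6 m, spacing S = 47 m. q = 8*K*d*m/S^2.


q = 8*K*d*m/S^2
q = 8*0.8*3*0.6/47^2
q = 11.5200 / 2209

0.0052 m/d


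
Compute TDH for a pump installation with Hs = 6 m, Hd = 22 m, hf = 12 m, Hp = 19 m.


TDH = Hs + Hd + hf + Hp = 6 + 22 + 12 + 19 = 59

59 m


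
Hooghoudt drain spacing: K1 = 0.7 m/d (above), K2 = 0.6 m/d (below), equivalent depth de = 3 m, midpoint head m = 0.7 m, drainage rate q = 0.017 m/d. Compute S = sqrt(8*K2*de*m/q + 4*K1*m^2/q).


S^2 = 8*K2*de*m/q + 4*K1*m^2/q
S^2 = 8*0.6*3*0.7/0.017 + 4*0.7*0.7^2/0.017
S = sqrt(673.6471)

25.9547 m


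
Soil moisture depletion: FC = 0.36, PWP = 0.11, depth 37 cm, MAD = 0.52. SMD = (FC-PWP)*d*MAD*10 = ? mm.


SMD = (FC - PWP) * d * MAD * 10
SMD = (0.36 - 0.11) * 37 * 0.52 * 10
SMD = 0.2500 * 37 * 0.52 * 10

48.1000 mm


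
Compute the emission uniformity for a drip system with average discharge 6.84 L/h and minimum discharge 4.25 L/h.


EU = (q_min/q_avg)*100 = (4.25/6.84)*100 = 62.1345%

62.1345 %


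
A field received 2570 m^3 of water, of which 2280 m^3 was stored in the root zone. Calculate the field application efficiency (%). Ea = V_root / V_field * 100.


Ea = V_root / V_field * 100 = 2280 / 2570 * 100 = 88.7160%

88.7160 %


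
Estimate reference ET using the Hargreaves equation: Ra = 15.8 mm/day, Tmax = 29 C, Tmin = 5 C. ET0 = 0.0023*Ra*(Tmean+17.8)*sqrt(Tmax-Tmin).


Tmean = (Tmax + Tmin)/2 = (29 + 5)/2 = 17.0
ET0 = 0.0023 * 15.8 * (17.0 + 17.8) * sqrt(29 - 5)
ET0 = 0.0023 * 15.8 * 34.8 * 4.898979

6.1954 mm/day


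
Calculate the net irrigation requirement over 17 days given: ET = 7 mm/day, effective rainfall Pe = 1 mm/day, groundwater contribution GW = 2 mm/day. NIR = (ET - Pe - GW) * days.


Daily deficit = ET - Pe - GW = 7 - 1 - 2 = 4 mm/day
NIR = 4 * 17 = 68 mm

68.0000 mm


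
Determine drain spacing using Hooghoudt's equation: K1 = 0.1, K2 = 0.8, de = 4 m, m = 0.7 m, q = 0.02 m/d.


S^2 = 8*K2*de*m/q + 4*K1*m^2/q
S^2 = 8*0.8*4*0.7/0.02 + 4*0.1*0.7^2/0.02
S = sqrt(905.8000)

30.0965 m


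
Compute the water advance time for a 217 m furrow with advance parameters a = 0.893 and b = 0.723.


t = (L/a)^(1/b)
t = (217/0.893)^(1/0.723)
t = 243.001120^(1/0.723)

1993.4094 min


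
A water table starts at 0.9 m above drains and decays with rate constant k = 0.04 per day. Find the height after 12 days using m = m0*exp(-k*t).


m = m0 * exp(-k*t)
m = 0.9 * exp(-0.04 * 12)
m = 0.9 * exp(-0.4800)

0.5569 m


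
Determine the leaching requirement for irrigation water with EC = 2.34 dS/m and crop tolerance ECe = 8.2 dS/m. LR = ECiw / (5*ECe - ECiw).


LR = ECiw / (5*ECe - ECiw)
LR = 2.34 / (5*8.2 - 2.34)
LR = 2.34 / 38.6600

0.0605


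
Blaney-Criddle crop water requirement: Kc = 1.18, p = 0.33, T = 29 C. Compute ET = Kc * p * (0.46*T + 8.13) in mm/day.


ET = Kc * p * (0.46*T + 8.13)
ET = 1.18 * 0.33 * (0.46*29 + 8.13)
ET = 1.18 * 0.33 * 21.4700

8.3604 mm/day


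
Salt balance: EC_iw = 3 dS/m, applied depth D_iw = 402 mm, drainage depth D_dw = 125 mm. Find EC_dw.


EC_dw = EC_iw * D_iw / D_dw
EC_dw = 3 * 402 / 125
EC_dw = 1206 / 125

9.6480 dS/m


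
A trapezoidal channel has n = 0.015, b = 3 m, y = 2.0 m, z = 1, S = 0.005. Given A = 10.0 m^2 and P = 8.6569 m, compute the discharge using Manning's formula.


R = A/P = 10.0/8.6569 = 1.155148
Q = (1/0.015) * 10.0 * 1.155148^(2/3) * 0.005^0.5

51.8982 m^3/s


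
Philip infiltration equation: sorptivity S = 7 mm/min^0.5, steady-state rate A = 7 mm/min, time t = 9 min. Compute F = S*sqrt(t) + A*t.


F = S*sqrt(t) + A*t
F = 7*sqrt(9) + 7*9
F = 7*3.000000 + 63

84.0000 mm


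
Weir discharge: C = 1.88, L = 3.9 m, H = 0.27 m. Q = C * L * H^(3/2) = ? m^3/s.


Q = C * L * H^(3/2) = 1.88 * 3.9 * 0.27^1.5 = 1.88 * 3.9 * 0.140296

1.0287 m^3/s


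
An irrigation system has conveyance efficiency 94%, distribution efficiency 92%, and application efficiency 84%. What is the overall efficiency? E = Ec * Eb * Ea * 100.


Ec = 0.94, Eb = 0.92, Ea = 0.84
E = 0.94 * 0.92 * 0.84 * 100 = 72.6432%

72.6432 %


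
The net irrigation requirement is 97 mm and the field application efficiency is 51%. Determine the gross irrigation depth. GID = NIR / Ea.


Ea = 51% = 0.51
GID = NIR / Ea = 97 / 0.51 = 190.1961 mm

190.1961 mm


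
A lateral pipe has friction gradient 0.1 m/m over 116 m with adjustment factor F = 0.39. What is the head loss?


hf = J * L * F = 0.1 * 116 * 0.39 = 4.5240 m

4.5240 m


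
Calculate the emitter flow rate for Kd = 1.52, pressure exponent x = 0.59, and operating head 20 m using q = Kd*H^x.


q = Kd * H^x = 1.52 * 20^0.59 = 1.52 * 5.856089

8.9013 L/h


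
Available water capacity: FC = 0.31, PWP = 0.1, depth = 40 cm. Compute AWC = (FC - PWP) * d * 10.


AWC = (FC - PWP) * d * 10
AWC = (0.31 - 0.1) * 40 * 10
AWC = 0.2100 * 40 * 10

84.0000 mm


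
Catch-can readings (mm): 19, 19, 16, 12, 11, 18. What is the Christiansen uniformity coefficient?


mean = 15.833333 mm
MAD = 2.888889 mm
CU = (1 - 2.888889/15.833333)*100

81.7544 %


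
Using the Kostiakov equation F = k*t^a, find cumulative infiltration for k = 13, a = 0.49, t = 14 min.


F = k * t^a = 13 * 14^0.49
F = 13 * 3.644204

47.3747 mm


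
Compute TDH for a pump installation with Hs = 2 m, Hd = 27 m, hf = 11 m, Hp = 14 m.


TDH = Hs + Hd + hf + Hp = 2 + 27 + 11 + 14 = 54

54 m


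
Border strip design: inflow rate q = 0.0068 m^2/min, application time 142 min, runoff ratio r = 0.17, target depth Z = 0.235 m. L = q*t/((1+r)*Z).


L = q*t/((1+r)*Z)
L = 0.0068*142/((1+0.17)*0.235)
L = 0.9656/0.27495

3.5119 m


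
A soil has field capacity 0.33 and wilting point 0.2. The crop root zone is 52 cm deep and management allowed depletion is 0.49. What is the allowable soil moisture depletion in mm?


SMD = (FC - PWP) * d * MAD * 10
SMD = (0.33 - 0.2) * 52 * 0.49 * 10
SMD = 0.1300 * 52 * 0.49 * 10

33.1240 mm


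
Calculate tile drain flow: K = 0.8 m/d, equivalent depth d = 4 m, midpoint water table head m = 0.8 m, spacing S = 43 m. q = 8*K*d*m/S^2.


q = 8*K*d*m/S^2
q = 8*0.8*4*0.8/43^2
q = 20.4800 / 1849

0.0111 m/d


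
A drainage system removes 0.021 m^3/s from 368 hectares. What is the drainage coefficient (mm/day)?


DC = Q * 86400 / (A * 10000) * 1000
DC = 0.021 * 86400 / (368 * 10000) * 1000
DC = 1814400.0000 / 3680000

0.4930 mm/day


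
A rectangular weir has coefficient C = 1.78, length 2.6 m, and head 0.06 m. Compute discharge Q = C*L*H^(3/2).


Q = C * L * H^(3/2) = 1.78 * 2.6 * 0.06^1.5 = 1.78 * 2.6 * 0.014697

0.0680 m^3/s


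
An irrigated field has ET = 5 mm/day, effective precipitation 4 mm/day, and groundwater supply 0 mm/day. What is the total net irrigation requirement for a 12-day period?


Daily deficit = ET - Pe - GW = 5 - 4 - 0 = 1 mm/day
NIR = 1 * 12 = 12 mm

12.0000 mm


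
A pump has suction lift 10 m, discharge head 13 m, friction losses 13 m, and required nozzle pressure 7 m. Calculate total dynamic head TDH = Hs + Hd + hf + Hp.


TDH = Hs + Hd + hf + Hp = 10 + 13 + 13 + 7 = 43

43 m


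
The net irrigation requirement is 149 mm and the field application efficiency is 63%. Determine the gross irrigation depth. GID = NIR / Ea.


Ea = 63% = 0.63
GID = NIR / Ea = 149 / 0.63 = 236.5079 mm

236.5079 mm


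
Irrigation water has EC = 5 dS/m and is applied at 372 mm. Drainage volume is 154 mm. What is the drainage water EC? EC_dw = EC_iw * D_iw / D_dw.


EC_dw = EC_iw * D_iw / D_dw
EC_dw = 5 * 372 / 154
EC_dw = 1860 / 154

12.0779 dS/m


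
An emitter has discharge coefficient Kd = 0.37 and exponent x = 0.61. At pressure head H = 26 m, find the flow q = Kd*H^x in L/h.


q = Kd * H^x = 0.37 * 26^0.61 = 0.37 * 7.296822

2.6998 L/h


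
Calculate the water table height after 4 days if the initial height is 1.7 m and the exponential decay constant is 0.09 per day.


m = m0 * exp(-k*t)
m = 1.7 * exp(-0.09 * 4)
m = 1.7 * exp(-0.3600)

1.1860 m


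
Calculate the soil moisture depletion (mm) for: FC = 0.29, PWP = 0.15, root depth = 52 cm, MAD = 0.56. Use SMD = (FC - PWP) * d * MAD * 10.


SMD = (FC - PWP) * d * MAD * 10
SMD = (0.29 - 0.15) * 52 * 0.56 * 10
SMD = 0.1400 * 52 * 0.56 * 10

40.7680 mm


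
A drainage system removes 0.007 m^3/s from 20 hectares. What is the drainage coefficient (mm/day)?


DC = Q * 86400 / (A * 10000) * 1000
DC = 0.007 * 86400 / (20 * 10000) * 1000
DC = 604800.0000 / 200000

3.0240 mm/day


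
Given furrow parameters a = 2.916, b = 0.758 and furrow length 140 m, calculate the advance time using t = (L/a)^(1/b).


t = (L/a)^(1/b)
t = (140/2.916)^(1/0.758)
t = 48.010974^(1/0.758)

165.2446 min


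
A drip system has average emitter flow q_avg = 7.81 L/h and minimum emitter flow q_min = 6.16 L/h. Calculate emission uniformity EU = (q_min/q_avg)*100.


EU = (q_min/q_avg)*100 = (6.16/7.81)*100 = 78.8732%

78.8732 %


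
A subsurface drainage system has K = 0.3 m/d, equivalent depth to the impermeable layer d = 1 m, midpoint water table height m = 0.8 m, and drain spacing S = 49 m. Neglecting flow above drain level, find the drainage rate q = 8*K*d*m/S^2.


q = 8*K*d*m/S^2
q = 8*0.3*1*0.8/49^2
q = 1.9200 / 2401

7.9967e-04 m/d


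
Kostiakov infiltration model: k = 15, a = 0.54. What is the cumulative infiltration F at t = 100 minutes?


F = k * t^a = 15 * 100^0.54
F = 15 * 12.022644

180.3397 mm


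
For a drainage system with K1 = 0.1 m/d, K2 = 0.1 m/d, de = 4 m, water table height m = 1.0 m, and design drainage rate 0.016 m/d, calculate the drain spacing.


S^2 = 8*K2*de*m/q + 4*K1*m^2/q
S^2 = 8*0.1*4*1.0/0.016 + 4*0.1*1.0^2/0.016
S = sqrt(225.0000)

15.0000 m


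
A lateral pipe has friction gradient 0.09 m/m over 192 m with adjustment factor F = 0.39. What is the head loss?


hf = J * L * F = 0.09 * 192 * 0.39 = 6.7392 m

6.7392 m


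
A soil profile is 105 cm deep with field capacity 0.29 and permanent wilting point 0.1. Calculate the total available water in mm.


AWC = (FC - PWP) * d * 10
AWC = (0.29 - 0.1) * 105 * 10
AWC = 0.1900 * 105 * 10

199.5000 mm


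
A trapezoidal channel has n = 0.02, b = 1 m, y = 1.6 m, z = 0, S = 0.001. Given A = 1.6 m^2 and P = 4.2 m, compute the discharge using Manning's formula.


R = A/P = 1.6/4.2 = 0.380952
Q = (1/0.02) * 1.6 * 0.380952^(2/3) * 0.001^0.5

1.3294 m^3/s


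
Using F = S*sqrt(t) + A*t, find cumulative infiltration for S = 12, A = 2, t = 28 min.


F = S*sqrt(t) + A*t
F = 12*sqrt(28) + 2*28
F = 12*5.291503 + 56

119.4980 mm


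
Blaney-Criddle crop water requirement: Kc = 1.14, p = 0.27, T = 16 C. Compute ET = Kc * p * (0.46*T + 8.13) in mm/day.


ET = Kc * p * (0.46*T + 8.13)
ET = 1.14 * 0.27 * (0.46*16 + 8.13)
ET = 1.14 * 0.27 * 15.4900

4.7678 mm/day


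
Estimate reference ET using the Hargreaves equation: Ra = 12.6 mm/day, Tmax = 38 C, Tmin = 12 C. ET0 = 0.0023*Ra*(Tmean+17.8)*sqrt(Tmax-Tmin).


Tmean = (Tmax + Tmin)/2 = (38 + 12)/2 = 25.0
ET0 = 0.0023 * 12.6 * (25.0 + 17.8) * sqrt(38 - 12)
ET0 = 0.0023 * 12.6 * 42.8 * 5.099020

6.3245 mm/day


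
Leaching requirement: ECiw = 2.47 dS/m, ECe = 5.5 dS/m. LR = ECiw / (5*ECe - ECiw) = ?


LR = ECiw / (5*ECe - ECiw)
LR = 2.47 / (5*5.5 - 2.47)
LR = 2.47 / 25.0300

0.0987


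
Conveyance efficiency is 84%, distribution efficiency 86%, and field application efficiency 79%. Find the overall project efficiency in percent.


Ec = 0.84, Eb = 0.86, Ea = 0.79
E = 0.84 * 0.86 * 0.79 * 100 = 57.0696%

57.0696 %


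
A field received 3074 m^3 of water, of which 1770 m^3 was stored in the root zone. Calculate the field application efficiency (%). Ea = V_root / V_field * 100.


Ea = V_root / V_field * 100 = 1770 / 3074 * 100 = 57.5797%

57.5797 %


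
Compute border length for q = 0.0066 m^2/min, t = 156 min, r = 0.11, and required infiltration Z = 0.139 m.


L = q*t/((1+r)*Z)
L = 0.0066*156/((1+0.11)*0.139)
L = 1.0296/0.15429

6.6731 m


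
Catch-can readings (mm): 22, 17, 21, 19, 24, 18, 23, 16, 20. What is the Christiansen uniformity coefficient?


mean = 20.000000 mm
MAD = 2.222222 mm
CU = (1 - 2.222222/20.000000)*100

88.8889 %


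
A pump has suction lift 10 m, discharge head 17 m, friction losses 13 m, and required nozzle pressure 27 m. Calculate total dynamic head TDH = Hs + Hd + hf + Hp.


TDH = Hs + Hd + hf + Hp = 10 + 17 + 13 + 27 = 67

67 m


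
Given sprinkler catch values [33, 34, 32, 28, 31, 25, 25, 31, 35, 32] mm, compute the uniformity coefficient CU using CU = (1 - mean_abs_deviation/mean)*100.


mean = 30.600000 mm
MAD = 2.760000 mm
CU = (1 - 2.760000/30.600000)*100

90.9804 %


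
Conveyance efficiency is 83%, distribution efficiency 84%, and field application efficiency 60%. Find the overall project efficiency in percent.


Ec = 0.83, Eb = 0.84, Ea = 0.6
E = 0.83 * 0.84 * 0.6 * 100 = 41.8320%

41.8320 %


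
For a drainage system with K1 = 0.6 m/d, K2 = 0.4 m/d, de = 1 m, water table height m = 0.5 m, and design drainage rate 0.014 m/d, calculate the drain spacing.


S^2 = 8*K2*de*m/q + 4*K1*m^2/q
S^2 = 8*0.4*1*0.5/0.014 + 4*0.6*0.5^2/0.014
S = sqrt(157.1429)

12.5357 m


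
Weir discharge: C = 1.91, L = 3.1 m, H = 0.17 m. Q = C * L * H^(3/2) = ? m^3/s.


Q = C * L * H^(3/2) = 1.91 * 3.1 * 0.17^1.5 = 1.91 * 3.1 * 0.070093

0.4150 m^3/s


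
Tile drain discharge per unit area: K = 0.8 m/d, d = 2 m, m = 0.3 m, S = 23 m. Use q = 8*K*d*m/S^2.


q = 8*K*d*m/S^2
q = 8*0.8*2*0.3/23^2
q = 3.8400 / 529

0.0073 m/d


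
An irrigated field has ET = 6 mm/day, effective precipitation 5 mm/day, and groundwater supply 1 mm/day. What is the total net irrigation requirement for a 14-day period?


Daily deficit = ET - Pe - GW = 6 - 5 - 1 = 0 mm/day
NIR = 0 * 14 = 0 mm

0 mm


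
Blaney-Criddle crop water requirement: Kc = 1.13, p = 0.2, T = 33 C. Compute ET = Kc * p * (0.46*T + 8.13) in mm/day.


ET = Kc * p * (0.46*T + 8.13)
ET = 1.13 * 0.2 * (0.46*33 + 8.13)
ET = 1.13 * 0.2 * 23.3100

5.2681 mm/day


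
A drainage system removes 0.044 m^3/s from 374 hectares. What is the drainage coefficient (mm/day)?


DC = Q * 86400 / (A * 10000) * 1000
DC = 0.044 * 86400 / (374 * 10000) * 1000
DC = 3801600.0000 / 3740000

1.0165 mm/day


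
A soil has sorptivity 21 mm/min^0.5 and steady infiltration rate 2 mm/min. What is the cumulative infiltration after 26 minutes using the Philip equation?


F = S*sqrt(t) + A*t
F = 21*sqrt(26) + 2*26
F = 21*5.099020 + 52

159.0794 mm


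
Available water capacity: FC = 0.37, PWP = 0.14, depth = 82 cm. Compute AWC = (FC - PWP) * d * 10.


AWC = (FC - PWP) * d * 10
AWC = (0.37 - 0.14) * 82 * 10
AWC = 0.2300 * 82 * 10

188.6000 mm


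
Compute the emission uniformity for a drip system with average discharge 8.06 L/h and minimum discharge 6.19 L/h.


EU = (q_min/q_avg)*100 = (6.19/8.06)*100 = 76.7990%

76.7990 %


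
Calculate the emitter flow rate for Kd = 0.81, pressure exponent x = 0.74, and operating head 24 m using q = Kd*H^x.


q = Kd * H^x = 0.81 * 24^0.74 = 0.81 * 10.504039

8.5083 L/h


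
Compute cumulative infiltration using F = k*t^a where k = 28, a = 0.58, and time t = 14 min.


F = k * t^a = 28 * 14^0.58
F = 28 * 4.621195

129.3935 mm


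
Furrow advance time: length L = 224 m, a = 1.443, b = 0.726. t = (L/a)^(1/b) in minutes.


t = (L/a)^(1/b)
t = (224/1.443)^(1/0.726)
t = 155.232155^(1/0.726)

1042.0321 min


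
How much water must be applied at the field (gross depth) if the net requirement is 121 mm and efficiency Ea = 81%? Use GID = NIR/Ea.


Ea = 81% = 0.81
GID = NIR / Ea = 121 / 0.81 = 149.3827 mm

149.3827 mm


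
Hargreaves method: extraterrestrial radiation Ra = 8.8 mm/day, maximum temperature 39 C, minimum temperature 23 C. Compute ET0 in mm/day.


Tmean = (Tmax + Tmin)/2 = (39 + 23)/2 = 31.0
ET0 = 0.0023 * 8.8 * (31.0 + 17.8) * sqrt(39 - 23)
ET0 = 0.0023 * 8.8 * 48.8 * 4.000000

3.9508 mm/day


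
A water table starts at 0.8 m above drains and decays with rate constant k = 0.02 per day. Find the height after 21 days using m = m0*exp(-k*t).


m = m0 * exp(-k*t)
m = 0.8 * exp(-0.02 * 21)
m = 0.8 * exp(-0.4200)

0.5256 m


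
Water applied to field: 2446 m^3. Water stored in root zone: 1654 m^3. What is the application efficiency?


Ea = V_root / V_field * 100 = 1654 / 2446 * 100 = 67.6206%

67.6206 %


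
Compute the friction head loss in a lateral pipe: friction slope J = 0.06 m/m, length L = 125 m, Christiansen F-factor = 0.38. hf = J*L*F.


hf = J * L * F = 0.06 * 125 * 0.38 = 2.8500 m

2.8500 m


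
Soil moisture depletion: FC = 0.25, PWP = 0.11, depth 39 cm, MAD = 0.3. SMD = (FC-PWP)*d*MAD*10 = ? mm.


SMD = (FC - PWP) * d * MAD * 10
SMD = (0.25 - 0.11) * 39 * 0.3 * 10
SMD = 0.1400 * 39 * 0.3 * 10

16.3800 mm


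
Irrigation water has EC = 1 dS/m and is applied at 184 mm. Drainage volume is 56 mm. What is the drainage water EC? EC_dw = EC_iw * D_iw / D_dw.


EC_dw = EC_iw * D_iw / D_dw
EC_dw = 1 * 184 / 56
EC_dw = 184 / 56

3.2857 dS/m


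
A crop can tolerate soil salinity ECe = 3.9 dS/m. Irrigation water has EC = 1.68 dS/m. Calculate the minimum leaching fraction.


LR = ECiw / (5*ECe - ECiw)
LR = 1.68 / (5*3.9 - 1.68)
LR = 1.68 / 17.8200

0.0943


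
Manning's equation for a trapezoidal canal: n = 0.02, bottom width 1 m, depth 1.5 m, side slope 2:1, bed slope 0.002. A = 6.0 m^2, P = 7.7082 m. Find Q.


R = A/P = 6.0/7.7082 = 0.778392
Q = (1/0.02) * 6.0 * 0.778392^(2/3) * 0.002^0.5

11.3528 m^3/s


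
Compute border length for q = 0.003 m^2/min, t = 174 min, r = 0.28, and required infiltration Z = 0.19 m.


L = q*t/((1+r)*Z)
L = 0.003*174/((1+0.28)*0.19)
L = 0.522/0.2432

2.1464 m


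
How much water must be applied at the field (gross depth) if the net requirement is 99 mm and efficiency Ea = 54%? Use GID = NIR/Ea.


Ea = 54% = 0.54
GID = NIR / Ea = 99 / 0.54 = 183.3333 mm

183.3333 mm


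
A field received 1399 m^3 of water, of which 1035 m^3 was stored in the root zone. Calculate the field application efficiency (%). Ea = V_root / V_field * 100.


Ea = V_root / V_field * 100 = 1035 / 1399 * 100 = 73.9814%

73.9814 %


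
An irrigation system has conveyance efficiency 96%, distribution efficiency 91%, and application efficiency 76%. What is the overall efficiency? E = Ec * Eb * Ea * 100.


Ec = 0.96, Eb = 0.91, Ea = 0.76
E = 0.96 * 0.91 * 0.76 * 100 = 66.3936%

66.3936 %


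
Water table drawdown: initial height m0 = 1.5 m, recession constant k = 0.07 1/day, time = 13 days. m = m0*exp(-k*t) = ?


m = m0 * exp(-k*t)
m = 1.5 * exp(-0.07 * 13)
m = 1.5 * exp(-0.9100)

0.6038 m


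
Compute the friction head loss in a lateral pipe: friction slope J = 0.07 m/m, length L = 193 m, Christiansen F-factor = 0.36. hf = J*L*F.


hf = J * L * F = 0.07 * 193 * 0.36 = 4.8636 m

4.8636 m


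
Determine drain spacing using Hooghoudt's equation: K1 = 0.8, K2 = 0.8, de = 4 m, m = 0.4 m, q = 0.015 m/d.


S^2 = 8*K2*de*m/q + 4*K1*m^2/q
S^2 = 8*0.8*4*0.4/0.015 + 4*0.8*0.4^2/0.015
S = sqrt(716.8000)

26.7731 m


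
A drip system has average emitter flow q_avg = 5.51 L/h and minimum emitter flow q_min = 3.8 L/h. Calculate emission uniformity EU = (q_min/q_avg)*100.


EU = (q_min/q_avg)*100 = (3.8/5.51)*100 = 68.9655%

68.9655 %


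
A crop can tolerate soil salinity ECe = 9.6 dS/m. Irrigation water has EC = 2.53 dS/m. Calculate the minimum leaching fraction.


LR = ECiw / (5*ECe - ECiw)
LR = 2.53 / (5*9.6 - 2.53)
LR = 2.53 / 45.4700

0.0556


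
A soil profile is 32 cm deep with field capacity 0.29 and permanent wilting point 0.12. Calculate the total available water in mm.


AWC = (FC - PWP) * d * 10
AWC = (0.29 - 0.12) * 32 * 10
AWC = 0.1700 * 32 * 10

54.4000 mm


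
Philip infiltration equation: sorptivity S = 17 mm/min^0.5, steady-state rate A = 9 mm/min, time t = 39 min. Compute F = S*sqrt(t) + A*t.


F = S*sqrt(t) + A*t
F = 17*sqrt(39) + 9*39
F = 17*6.244998 + 351

457.1650 mm


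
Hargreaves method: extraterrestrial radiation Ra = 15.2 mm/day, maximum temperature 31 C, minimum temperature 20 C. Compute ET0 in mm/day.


Tmean = (Tmax + Tmin)/2 = (31 + 20)/2 = 25.5
ET0 = 0.0023 * 15.2 * (25.5 + 17.8) * sqrt(31 - 20)
ET0 = 0.0023 * 15.2 * 43.3 * 3.316625

5.0206 mm/day


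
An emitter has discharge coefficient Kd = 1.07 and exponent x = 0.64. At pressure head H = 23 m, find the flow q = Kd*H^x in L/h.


q = Kd * H^x = 1.07 * 23^0.64 = 1.07 * 7.438850

7.9596 L/h


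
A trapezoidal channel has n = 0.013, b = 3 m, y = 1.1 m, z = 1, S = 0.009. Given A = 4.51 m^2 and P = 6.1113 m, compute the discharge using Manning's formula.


R = A/P = 4.51/6.1113 = 0.737977
Q = (1/0.013) * 4.51 * 0.737977^(2/3) * 0.009^0.5

26.8771 m^3/s


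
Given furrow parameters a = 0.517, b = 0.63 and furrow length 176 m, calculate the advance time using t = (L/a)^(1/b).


t = (L/a)^(1/b)
t = (176/0.517)^(1/0.63)
t = 340.425532^(1/0.63)

10449.1927 min


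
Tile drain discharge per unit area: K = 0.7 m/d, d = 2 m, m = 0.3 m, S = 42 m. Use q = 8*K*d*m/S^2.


q = 8*K*d*m/S^2
q = 8*0.7*2*0.3/42^2
q = 3.3600 / 1764

0.0019 m/d


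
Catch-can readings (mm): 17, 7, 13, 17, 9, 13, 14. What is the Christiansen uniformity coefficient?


mean = 12.857143 mm
MAD = 2.775510 mm
CU = (1 - 2.775510/12.857143)*100

78.4127 %


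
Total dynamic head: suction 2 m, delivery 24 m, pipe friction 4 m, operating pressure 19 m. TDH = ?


TDH = Hs + Hd + hf + Hp = 2 + 24 + 4 + 19 = 49

49 m


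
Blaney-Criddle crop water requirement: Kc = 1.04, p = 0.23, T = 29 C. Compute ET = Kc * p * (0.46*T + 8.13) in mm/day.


ET = Kc * p * (0.46*T + 8.13)
ET = 1.04 * 0.23 * (0.46*29 + 8.13)
ET = 1.04 * 0.23 * 21.4700

5.1356 mm/day
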